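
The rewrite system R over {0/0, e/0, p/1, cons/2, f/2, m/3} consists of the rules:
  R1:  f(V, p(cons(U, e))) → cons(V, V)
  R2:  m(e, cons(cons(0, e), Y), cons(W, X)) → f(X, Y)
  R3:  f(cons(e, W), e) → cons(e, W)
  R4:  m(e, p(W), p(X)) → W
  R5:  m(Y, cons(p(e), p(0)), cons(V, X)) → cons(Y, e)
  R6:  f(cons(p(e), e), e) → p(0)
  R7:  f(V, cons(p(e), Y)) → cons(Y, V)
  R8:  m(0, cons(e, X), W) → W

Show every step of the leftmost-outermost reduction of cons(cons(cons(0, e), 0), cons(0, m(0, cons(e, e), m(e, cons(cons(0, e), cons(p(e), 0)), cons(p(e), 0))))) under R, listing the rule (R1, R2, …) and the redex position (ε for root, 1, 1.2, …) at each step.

1. cons(cons(cons(0, e), 0), cons(0, m(0, cons(e, e), m(e, cons(cons(0, e), cons(p(e), 0)), cons(p(e), 0)))))  →  cons(cons(cons(0, e), 0), cons(0, m(e, cons(cons(0, e), cons(p(e), 0)), cons(p(e), 0))))   [R8 at 2.2]
2. cons(cons(cons(0, e), 0), cons(0, m(e, cons(cons(0, e), cons(p(e), 0)), cons(p(e), 0))))  →  cons(cons(cons(0, e), 0), cons(0, f(0, cons(p(e), 0))))   [R2 at 2.2]
3. cons(cons(cons(0, e), 0), cons(0, f(0, cons(p(e), 0))))  →  cons(cons(cons(0, e), 0), cons(0, cons(0, 0)))   [R7 at 2.2]

cons(cons(cons(0, e), 0), cons(0, cons(0, 0)))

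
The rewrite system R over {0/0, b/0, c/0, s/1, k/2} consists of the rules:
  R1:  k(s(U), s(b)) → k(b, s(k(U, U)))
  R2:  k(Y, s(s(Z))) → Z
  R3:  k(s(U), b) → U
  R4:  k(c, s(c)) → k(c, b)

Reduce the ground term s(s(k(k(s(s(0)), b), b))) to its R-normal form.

s(s(0))

1. s(s(k(k(s(s(0)), b), b)))  →  s(s(k(s(0), b)))   [R3 at 1.1.1]
2. s(s(k(s(0), b)))  →  s(s(0))   [R3 at 1.1]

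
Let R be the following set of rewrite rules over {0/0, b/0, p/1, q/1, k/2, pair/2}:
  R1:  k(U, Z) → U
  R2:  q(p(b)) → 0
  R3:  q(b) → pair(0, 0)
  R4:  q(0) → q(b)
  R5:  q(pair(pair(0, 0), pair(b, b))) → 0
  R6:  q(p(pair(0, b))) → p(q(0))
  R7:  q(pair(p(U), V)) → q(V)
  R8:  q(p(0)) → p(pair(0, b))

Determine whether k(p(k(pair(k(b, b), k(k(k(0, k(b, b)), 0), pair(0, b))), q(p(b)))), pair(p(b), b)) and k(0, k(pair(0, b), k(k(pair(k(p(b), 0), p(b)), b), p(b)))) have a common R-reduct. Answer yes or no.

Reduce t₁ = k(p(k(pair(k(b, b), k(k(k(0, k(b, b)), 0), pair(0, b))), q(p(b)))), pair(p(b), b)):
1. k(p(k(pair(k(b, b), k(k(k(0, k(b, b)), 0), pair(0, b))), q(p(b)))), pair(p(b), b))  →  p(k(pair(k(b, b), k(k(k(0, k(b, b)), 0), pair(0, b))), q(p(b))))   [R1 at ε]
2. p(k(pair(k(b, b), k(k(k(0, k(b, b)), 0), pair(0, b))), q(p(b))))  →  p(pair(k(b, b), k(k(k(0, k(b, b)), 0), pair(0, b))))   [R1 at 1]
3. p(pair(k(b, b), k(k(k(0, k(b, b)), 0), pair(0, b))))  →  p(pair(b, k(k(k(0, k(b, b)), 0), pair(0, b))))   [R1 at 1.1]
4. p(pair(b, k(k(k(0, k(b, b)), 0), pair(0, b))))  →  p(pair(b, k(k(0, k(b, b)), 0)))   [R1 at 1.2]
5. p(pair(b, k(k(0, k(b, b)), 0)))  →  p(pair(b, k(0, k(b, b))))   [R1 at 1.2]
6. p(pair(b, k(0, k(b, b))))  →  p(pair(b, 0))   [R1 at 1.2]

Reduce t₂ = k(0, k(pair(0, b), k(k(pair(k(p(b), 0), p(b)), b), p(b)))):
1. k(0, k(pair(0, b), k(k(pair(k(p(b), 0), p(b)), b), p(b))))  →  0   [R1 at ε]

no — NF(t₁) = p(pair(b, 0)), NF(t₂) = 0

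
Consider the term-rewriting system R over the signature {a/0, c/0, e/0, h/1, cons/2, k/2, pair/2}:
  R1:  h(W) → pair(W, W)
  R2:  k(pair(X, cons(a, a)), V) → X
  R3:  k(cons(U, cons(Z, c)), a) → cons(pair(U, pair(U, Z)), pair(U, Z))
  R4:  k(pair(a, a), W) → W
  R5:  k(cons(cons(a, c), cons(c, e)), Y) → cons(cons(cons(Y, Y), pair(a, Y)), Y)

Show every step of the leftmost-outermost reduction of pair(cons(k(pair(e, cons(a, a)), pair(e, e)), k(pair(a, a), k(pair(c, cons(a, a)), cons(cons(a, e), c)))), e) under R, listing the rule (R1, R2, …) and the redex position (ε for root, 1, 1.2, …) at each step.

pair(cons(e, c), e)

1. pair(cons(k(pair(e, cons(a, a)), pair(e, e)), k(pair(a, a), k(pair(c, cons(a, a)), cons(cons(a, e), c)))), e)  →  pair(cons(e, k(pair(a, a), k(pair(c, cons(a, a)), cons(cons(a, e), c)))), e)   [R2 at 1.1]
2. pair(cons(e, k(pair(a, a), k(pair(c, cons(a, a)), cons(cons(a, e), c)))), e)  →  pair(cons(e, k(pair(c, cons(a, a)), cons(cons(a, e), c))), e)   [R4 at 1.2]
3. pair(cons(e, k(pair(c, cons(a, a)), cons(cons(a, e), c))), e)  →  pair(cons(e, c), e)   [R2 at 1.2]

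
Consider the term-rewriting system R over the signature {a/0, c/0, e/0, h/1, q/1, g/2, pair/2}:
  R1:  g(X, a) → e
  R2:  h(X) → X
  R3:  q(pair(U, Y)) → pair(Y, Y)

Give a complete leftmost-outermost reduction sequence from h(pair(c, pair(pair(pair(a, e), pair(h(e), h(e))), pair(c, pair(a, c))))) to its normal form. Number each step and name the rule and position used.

pair(c, pair(pair(pair(a, e), pair(e, e)), pair(c, pair(a, c))))

1. h(pair(c, pair(pair(pair(a, e), pair(h(e), h(e))), pair(c, pair(a, c)))))  →  pair(c, pair(pair(pair(a, e), pair(h(e), h(e))), pair(c, pair(a, c))))   [R2 at ε]
2. pair(c, pair(pair(pair(a, e), pair(h(e), h(e))), pair(c, pair(a, c))))  →  pair(c, pair(pair(pair(a, e), pair(e, h(e))), pair(c, pair(a, c))))   [R2 at 2.1.2.1]
3. pair(c, pair(pair(pair(a, e), pair(e, h(e))), pair(c, pair(a, c))))  →  pair(c, pair(pair(pair(a, e), pair(e, e)), pair(c, pair(a, c))))   [R2 at 2.1.2.2]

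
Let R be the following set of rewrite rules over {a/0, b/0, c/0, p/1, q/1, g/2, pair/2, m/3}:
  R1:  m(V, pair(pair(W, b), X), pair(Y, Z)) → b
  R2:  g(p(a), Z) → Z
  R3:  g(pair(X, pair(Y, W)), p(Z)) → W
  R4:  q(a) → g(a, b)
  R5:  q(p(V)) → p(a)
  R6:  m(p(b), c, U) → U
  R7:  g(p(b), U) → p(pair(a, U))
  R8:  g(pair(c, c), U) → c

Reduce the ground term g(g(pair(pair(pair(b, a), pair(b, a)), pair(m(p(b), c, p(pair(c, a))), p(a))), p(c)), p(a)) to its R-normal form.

p(a)

1. g(g(pair(pair(pair(b, a), pair(b, a)), pair(m(p(b), c, p(pair(c, a))), p(a))), p(c)), p(a))  →  g(p(a), p(a))   [R3 at 1]
2. g(p(a), p(a))  →  p(a)   [R2 at ε]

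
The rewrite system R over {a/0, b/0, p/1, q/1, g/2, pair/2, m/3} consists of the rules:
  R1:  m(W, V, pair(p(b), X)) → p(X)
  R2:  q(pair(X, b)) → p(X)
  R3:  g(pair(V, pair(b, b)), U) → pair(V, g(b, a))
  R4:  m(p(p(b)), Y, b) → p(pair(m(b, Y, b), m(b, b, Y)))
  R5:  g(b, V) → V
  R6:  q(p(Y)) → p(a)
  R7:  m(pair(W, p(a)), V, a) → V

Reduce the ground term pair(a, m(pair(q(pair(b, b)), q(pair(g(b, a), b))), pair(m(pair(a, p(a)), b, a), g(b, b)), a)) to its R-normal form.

1. pair(a, m(pair(q(pair(b, b)), q(pair(g(b, a), b))), pair(m(pair(a, p(a)), b, a), g(b, b)), a))  →  pair(a, m(pair(p(b), q(pair(g(b, a), b))), pair(m(pair(a, p(a)), b, a), g(b, b)), a))   [R2 at 2.1.1]
2. pair(a, m(pair(p(b), q(pair(g(b, a), b))), pair(m(pair(a, p(a)), b, a), g(b, b)), a))  →  pair(a, m(pair(p(b), p(g(b, a))), pair(m(pair(a, p(a)), b, a), g(b, b)), a))   [R2 at 2.1.2]
3. pair(a, m(pair(p(b), p(g(b, a))), pair(m(pair(a, p(a)), b, a), g(b, b)), a))  →  pair(a, m(pair(p(b), p(a)), pair(m(pair(a, p(a)), b, a), g(b, b)), a))   [R5 at 2.1.2.1]
4. pair(a, m(pair(p(b), p(a)), pair(m(pair(a, p(a)), b, a), g(b, b)), a))  →  pair(a, pair(m(pair(a, p(a)), b, a), g(b, b)))   [R7 at 2]
5. pair(a, pair(m(pair(a, p(a)), b, a), g(b, b)))  →  pair(a, pair(b, g(b, b)))   [R7 at 2.1]
6. pair(a, pair(b, g(b, b)))  →  pair(a, pair(b, b))   [R5 at 2.2]

pair(a, pair(b, b))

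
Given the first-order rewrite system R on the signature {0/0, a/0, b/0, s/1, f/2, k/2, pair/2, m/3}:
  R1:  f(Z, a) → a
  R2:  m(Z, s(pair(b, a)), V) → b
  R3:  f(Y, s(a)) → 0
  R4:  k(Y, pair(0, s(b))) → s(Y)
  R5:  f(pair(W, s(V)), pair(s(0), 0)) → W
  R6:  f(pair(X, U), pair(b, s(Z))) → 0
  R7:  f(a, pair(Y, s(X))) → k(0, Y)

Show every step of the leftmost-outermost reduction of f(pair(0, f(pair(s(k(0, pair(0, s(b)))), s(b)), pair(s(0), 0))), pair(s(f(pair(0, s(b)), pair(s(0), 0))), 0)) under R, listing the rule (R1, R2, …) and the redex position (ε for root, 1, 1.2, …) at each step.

1. f(pair(0, f(pair(s(k(0, pair(0, s(b)))), s(b)), pair(s(0), 0))), pair(s(f(pair(0, s(b)), pair(s(0), 0))), 0))  →  f(pair(0, s(k(0, pair(0, s(b))))), pair(s(f(pair(0, s(b)), pair(s(0), 0))), 0))   [R5 at 1.2]
2. f(pair(0, s(k(0, pair(0, s(b))))), pair(s(f(pair(0, s(b)), pair(s(0), 0))), 0))  →  f(pair(0, s(s(0))), pair(s(f(pair(0, s(b)), pair(s(0), 0))), 0))   [R4 at 1.2.1]
3. f(pair(0, s(s(0))), pair(s(f(pair(0, s(b)), pair(s(0), 0))), 0))  →  f(pair(0, s(s(0))), pair(s(0), 0))   [R5 at 2.1.1]
4. f(pair(0, s(s(0))), pair(s(0), 0))  →  0   [R5 at ε]

0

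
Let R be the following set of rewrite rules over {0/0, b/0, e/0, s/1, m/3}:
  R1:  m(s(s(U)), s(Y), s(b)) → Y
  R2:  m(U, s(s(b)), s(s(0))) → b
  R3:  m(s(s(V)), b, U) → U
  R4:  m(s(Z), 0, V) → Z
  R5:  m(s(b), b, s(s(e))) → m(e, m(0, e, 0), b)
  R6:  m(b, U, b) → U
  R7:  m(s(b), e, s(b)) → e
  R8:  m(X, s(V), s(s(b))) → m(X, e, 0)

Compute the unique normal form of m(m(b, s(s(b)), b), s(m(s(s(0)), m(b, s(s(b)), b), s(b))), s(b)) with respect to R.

1. m(m(b, s(s(b)), b), s(m(s(s(0)), m(b, s(s(b)), b), s(b))), s(b))  →  m(s(s(b)), s(m(s(s(0)), m(b, s(s(b)), b), s(b))), s(b))   [R6 at 1]
2. m(s(s(b)), s(m(s(s(0)), m(b, s(s(b)), b), s(b))), s(b))  →  m(s(s(0)), m(b, s(s(b)), b), s(b))   [R1 at ε]
3. m(s(s(0)), m(b, s(s(b)), b), s(b))  →  m(s(s(0)), s(s(b)), s(b))   [R6 at 2]
4. m(s(s(0)), s(s(b)), s(b))  →  s(b)   [R1 at ε]

s(b)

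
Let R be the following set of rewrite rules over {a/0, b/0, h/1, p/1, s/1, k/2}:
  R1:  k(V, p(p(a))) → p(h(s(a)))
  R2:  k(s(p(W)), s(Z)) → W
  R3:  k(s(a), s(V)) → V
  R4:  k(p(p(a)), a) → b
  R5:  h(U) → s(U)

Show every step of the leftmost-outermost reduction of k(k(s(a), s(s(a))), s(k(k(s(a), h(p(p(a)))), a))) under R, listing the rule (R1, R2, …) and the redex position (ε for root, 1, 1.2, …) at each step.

b

1. k(k(s(a), s(s(a))), s(k(k(s(a), h(p(p(a)))), a)))  →  k(s(a), s(k(k(s(a), h(p(p(a)))), a)))   [R3 at 1]
2. k(s(a), s(k(k(s(a), h(p(p(a)))), a)))  →  k(k(s(a), h(p(p(a)))), a)   [R3 at ε]
3. k(k(s(a), h(p(p(a)))), a)  →  k(k(s(a), s(p(p(a)))), a)   [R5 at 1.2]
4. k(k(s(a), s(p(p(a)))), a)  →  k(p(p(a)), a)   [R3 at 1]
5. k(p(p(a)), a)  →  b   [R4 at ε]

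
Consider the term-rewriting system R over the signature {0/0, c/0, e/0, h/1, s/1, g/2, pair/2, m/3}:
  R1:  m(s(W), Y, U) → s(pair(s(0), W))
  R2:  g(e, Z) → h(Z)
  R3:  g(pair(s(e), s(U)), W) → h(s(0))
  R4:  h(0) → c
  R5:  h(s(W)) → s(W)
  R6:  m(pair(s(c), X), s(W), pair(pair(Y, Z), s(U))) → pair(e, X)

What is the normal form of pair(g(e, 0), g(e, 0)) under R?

pair(c, c)

1. pair(g(e, 0), g(e, 0))  →  pair(h(0), g(e, 0))   [R2 at 1]
2. pair(h(0), g(e, 0))  →  pair(c, g(e, 0))   [R4 at 1]
3. pair(c, g(e, 0))  →  pair(c, h(0))   [R2 at 2]
4. pair(c, h(0))  →  pair(c, c)   [R4 at 2]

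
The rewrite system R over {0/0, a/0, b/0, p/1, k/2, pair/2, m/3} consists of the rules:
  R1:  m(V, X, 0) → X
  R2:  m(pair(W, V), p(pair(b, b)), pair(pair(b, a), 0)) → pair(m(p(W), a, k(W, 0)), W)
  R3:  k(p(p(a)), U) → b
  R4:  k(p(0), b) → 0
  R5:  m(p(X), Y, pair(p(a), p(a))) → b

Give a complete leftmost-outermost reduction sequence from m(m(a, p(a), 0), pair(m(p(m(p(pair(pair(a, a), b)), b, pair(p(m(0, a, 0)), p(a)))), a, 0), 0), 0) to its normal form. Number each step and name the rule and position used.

pair(a, 0)

1. m(m(a, p(a), 0), pair(m(p(m(p(pair(pair(a, a), b)), b, pair(p(m(0, a, 0)), p(a)))), a, 0), 0), 0)  →  pair(m(p(m(p(pair(pair(a, a), b)), b, pair(p(m(0, a, 0)), p(a)))), a, 0), 0)   [R1 at ε]
2. pair(m(p(m(p(pair(pair(a, a), b)), b, pair(p(m(0, a, 0)), p(a)))), a, 0), 0)  →  pair(a, 0)   [R1 at 1]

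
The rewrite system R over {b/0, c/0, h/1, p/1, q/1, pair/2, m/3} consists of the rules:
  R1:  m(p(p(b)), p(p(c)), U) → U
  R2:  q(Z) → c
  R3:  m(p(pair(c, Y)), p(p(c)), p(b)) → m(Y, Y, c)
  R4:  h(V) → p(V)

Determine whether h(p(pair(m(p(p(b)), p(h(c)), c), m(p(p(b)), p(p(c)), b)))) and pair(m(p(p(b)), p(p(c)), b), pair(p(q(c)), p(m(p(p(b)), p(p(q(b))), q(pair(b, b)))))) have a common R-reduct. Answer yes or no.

Reduce t₁ = h(p(pair(m(p(p(b)), p(h(c)), c), m(p(p(b)), p(p(c)), b)))):
1. h(p(pair(m(p(p(b)), p(h(c)), c), m(p(p(b)), p(p(c)), b))))  →  p(p(pair(m(p(p(b)), p(h(c)), c), m(p(p(b)), p(p(c)), b))))   [R4 at ε]
2. p(p(pair(m(p(p(b)), p(h(c)), c), m(p(p(b)), p(p(c)), b))))  →  p(p(pair(m(p(p(b)), p(p(c)), c), m(p(p(b)), p(p(c)), b))))   [R4 at 1.1.1.2.1]
3. p(p(pair(m(p(p(b)), p(p(c)), c), m(p(p(b)), p(p(c)), b))))  →  p(p(pair(c, m(p(p(b)), p(p(c)), b))))   [R1 at 1.1.1]
4. p(p(pair(c, m(p(p(b)), p(p(c)), b))))  →  p(p(pair(c, b)))   [R1 at 1.1.2]

Reduce t₂ = pair(m(p(p(b)), p(p(c)), b), pair(p(q(c)), p(m(p(p(b)), p(p(q(b))), q(pair(b, b)))))):
1. pair(m(p(p(b)), p(p(c)), b), pair(p(q(c)), p(m(p(p(b)), p(p(q(b))), q(pair(b, b))))))  →  pair(b, pair(p(q(c)), p(m(p(p(b)), p(p(q(b))), q(pair(b, b))))))   [R1 at 1]
2. pair(b, pair(p(q(c)), p(m(p(p(b)), p(p(q(b))), q(pair(b, b))))))  →  pair(b, pair(p(c), p(m(p(p(b)), p(p(q(b))), q(pair(b, b))))))   [R2 at 2.1.1]
3. pair(b, pair(p(c), p(m(p(p(b)), p(p(q(b))), q(pair(b, b))))))  →  pair(b, pair(p(c), p(m(p(p(b)), p(p(c)), q(pair(b, b))))))   [R2 at 2.2.1.2.1.1]
4. pair(b, pair(p(c), p(m(p(p(b)), p(p(c)), q(pair(b, b))))))  →  pair(b, pair(p(c), p(q(pair(b, b)))))   [R1 at 2.2.1]
5. pair(b, pair(p(c), p(q(pair(b, b)))))  →  pair(b, pair(p(c), p(c)))   [R2 at 2.2.1]

no — NF(t₁) = p(p(pair(c, b))), NF(t₂) = pair(b, pair(p(c), p(c)))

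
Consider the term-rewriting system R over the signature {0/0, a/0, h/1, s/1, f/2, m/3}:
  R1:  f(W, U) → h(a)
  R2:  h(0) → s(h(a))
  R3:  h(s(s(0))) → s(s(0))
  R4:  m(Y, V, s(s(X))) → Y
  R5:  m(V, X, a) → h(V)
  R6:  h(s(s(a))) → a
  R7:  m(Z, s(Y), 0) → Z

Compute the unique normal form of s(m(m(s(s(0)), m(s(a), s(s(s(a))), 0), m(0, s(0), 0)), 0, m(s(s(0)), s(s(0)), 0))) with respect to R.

s(s(s(0)))

1. s(m(m(s(s(0)), m(s(a), s(s(s(a))), 0), m(0, s(0), 0)), 0, m(s(s(0)), s(s(0)), 0)))  →  s(m(m(s(s(0)), s(a), m(0, s(0), 0)), 0, m(s(s(0)), s(s(0)), 0)))   [R7 at 1.1.2]
2. s(m(m(s(s(0)), s(a), m(0, s(0), 0)), 0, m(s(s(0)), s(s(0)), 0)))  →  s(m(m(s(s(0)), s(a), 0), 0, m(s(s(0)), s(s(0)), 0)))   [R7 at 1.1.3]
3. s(m(m(s(s(0)), s(a), 0), 0, m(s(s(0)), s(s(0)), 0)))  →  s(m(s(s(0)), 0, m(s(s(0)), s(s(0)), 0)))   [R7 at 1.1]
4. s(m(s(s(0)), 0, m(s(s(0)), s(s(0)), 0)))  →  s(m(s(s(0)), 0, s(s(0))))   [R7 at 1.3]
5. s(m(s(s(0)), 0, s(s(0))))  →  s(s(s(0)))   [R4 at 1]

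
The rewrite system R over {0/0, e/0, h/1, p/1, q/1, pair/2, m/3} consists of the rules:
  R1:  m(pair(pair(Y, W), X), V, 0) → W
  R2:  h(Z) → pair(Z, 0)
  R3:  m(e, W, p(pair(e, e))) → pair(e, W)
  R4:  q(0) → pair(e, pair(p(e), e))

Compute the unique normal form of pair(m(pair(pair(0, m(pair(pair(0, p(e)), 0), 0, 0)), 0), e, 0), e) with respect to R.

1. pair(m(pair(pair(0, m(pair(pair(0, p(e)), 0), 0, 0)), 0), e, 0), e)  →  pair(m(pair(pair(0, p(e)), 0), 0, 0), e)   [R1 at 1]
2. pair(m(pair(pair(0, p(e)), 0), 0, 0), e)  →  pair(p(e), e)   [R1 at 1]

pair(p(e), e)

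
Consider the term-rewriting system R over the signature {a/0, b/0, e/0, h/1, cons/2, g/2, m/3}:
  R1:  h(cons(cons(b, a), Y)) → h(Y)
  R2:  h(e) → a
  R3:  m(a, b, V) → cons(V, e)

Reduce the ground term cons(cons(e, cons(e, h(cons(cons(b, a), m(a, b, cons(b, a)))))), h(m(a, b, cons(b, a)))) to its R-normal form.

1. cons(cons(e, cons(e, h(cons(cons(b, a), m(a, b, cons(b, a)))))), h(m(a, b, cons(b, a))))  →  cons(cons(e, cons(e, h(m(a, b, cons(b, a))))), h(m(a, b, cons(b, a))))   [R1 at 1.2.2]
2. cons(cons(e, cons(e, h(m(a, b, cons(b, a))))), h(m(a, b, cons(b, a))))  →  cons(cons(e, cons(e, h(cons(cons(b, a), e)))), h(m(a, b, cons(b, a))))   [R3 at 1.2.2.1]
3. cons(cons(e, cons(e, h(cons(cons(b, a), e)))), h(m(a, b, cons(b, a))))  →  cons(cons(e, cons(e, h(e))), h(m(a, b, cons(b, a))))   [R1 at 1.2.2]
4. cons(cons(e, cons(e, h(e))), h(m(a, b, cons(b, a))))  →  cons(cons(e, cons(e, a)), h(m(a, b, cons(b, a))))   [R2 at 1.2.2]
5. cons(cons(e, cons(e, a)), h(m(a, b, cons(b, a))))  →  cons(cons(e, cons(e, a)), h(cons(cons(b, a), e)))   [R3 at 2.1]
6. cons(cons(e, cons(e, a)), h(cons(cons(b, a), e)))  →  cons(cons(e, cons(e, a)), h(e))   [R1 at 2]
7. cons(cons(e, cons(e, a)), h(e))  →  cons(cons(e, cons(e, a)), a)   [R2 at 2]

cons(cons(e, cons(e, a)), a)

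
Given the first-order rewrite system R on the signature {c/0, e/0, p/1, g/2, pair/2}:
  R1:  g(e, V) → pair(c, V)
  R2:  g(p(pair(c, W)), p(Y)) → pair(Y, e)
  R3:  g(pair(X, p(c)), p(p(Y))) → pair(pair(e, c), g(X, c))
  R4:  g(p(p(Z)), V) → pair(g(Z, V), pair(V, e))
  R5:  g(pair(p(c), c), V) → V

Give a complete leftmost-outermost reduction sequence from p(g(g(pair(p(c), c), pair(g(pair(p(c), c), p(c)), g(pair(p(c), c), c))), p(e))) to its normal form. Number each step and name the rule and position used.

p(p(e))

1. p(g(g(pair(p(c), c), pair(g(pair(p(c), c), p(c)), g(pair(p(c), c), c))), p(e)))  →  p(g(pair(g(pair(p(c), c), p(c)), g(pair(p(c), c), c)), p(e)))   [R5 at 1.1]
2. p(g(pair(g(pair(p(c), c), p(c)), g(pair(p(c), c), c)), p(e)))  →  p(g(pair(p(c), g(pair(p(c), c), c)), p(e)))   [R5 at 1.1.1]
3. p(g(pair(p(c), g(pair(p(c), c), c)), p(e)))  →  p(g(pair(p(c), c), p(e)))   [R5 at 1.1.2]
4. p(g(pair(p(c), c), p(e)))  →  p(p(e))   [R5 at 1]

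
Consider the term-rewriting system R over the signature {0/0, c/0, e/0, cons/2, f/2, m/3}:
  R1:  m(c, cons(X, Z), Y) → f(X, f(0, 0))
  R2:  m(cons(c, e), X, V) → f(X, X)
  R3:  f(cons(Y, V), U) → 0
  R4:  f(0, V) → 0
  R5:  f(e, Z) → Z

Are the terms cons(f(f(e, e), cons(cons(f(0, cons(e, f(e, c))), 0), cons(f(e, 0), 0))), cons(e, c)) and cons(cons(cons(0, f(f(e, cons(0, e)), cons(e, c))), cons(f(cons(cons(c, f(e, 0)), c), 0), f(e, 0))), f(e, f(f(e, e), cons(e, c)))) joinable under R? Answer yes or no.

yes — NF(t₁) = cons(cons(cons(0, 0), cons(0, 0)), cons(e, c)), NF(t₂) = cons(cons(cons(0, 0), cons(0, 0)), cons(e, c))

Reduce t₁ = cons(f(f(e, e), cons(cons(f(0, cons(e, f(e, c))), 0), cons(f(e, 0), 0))), cons(e, c)):
1. cons(f(f(e, e), cons(cons(f(0, cons(e, f(e, c))), 0), cons(f(e, 0), 0))), cons(e, c))  →  cons(f(e, cons(cons(f(0, cons(e, f(e, c))), 0), cons(f(e, 0), 0))), cons(e, c))   [R5 at 1.1]
2. cons(f(e, cons(cons(f(0, cons(e, f(e, c))), 0), cons(f(e, 0), 0))), cons(e, c))  →  cons(cons(cons(f(0, cons(e, f(e, c))), 0), cons(f(e, 0), 0)), cons(e, c))   [R5 at 1]
3. cons(cons(cons(f(0, cons(e, f(e, c))), 0), cons(f(e, 0), 0)), cons(e, c))  →  cons(cons(cons(0, 0), cons(f(e, 0), 0)), cons(e, c))   [R4 at 1.1.1]
4. cons(cons(cons(0, 0), cons(f(e, 0), 0)), cons(e, c))  →  cons(cons(cons(0, 0), cons(0, 0)), cons(e, c))   [R5 at 1.2.1]

Reduce t₂ = cons(cons(cons(0, f(f(e, cons(0, e)), cons(e, c))), cons(f(cons(cons(c, f(e, 0)), c), 0), f(e, 0))), f(e, f(f(e, e), cons(e, c)))):
1. cons(cons(cons(0, f(f(e, cons(0, e)), cons(e, c))), cons(f(cons(cons(c, f(e, 0)), c), 0), f(e, 0))), f(e, f(f(e, e), cons(e, c))))  →  cons(cons(cons(0, f(cons(0, e), cons(e, c))), cons(f(cons(cons(c, f(e, 0)), c), 0), f(e, 0))), f(e, f(f(e, e), cons(e, c))))   [R5 at 1.1.2.1]
2. cons(cons(cons(0, f(cons(0, e), cons(e, c))), cons(f(cons(cons(c, f(e, 0)), c), 0), f(e, 0))), f(e, f(f(e, e), cons(e, c))))  →  cons(cons(cons(0, 0), cons(f(cons(cons(c, f(e, 0)), c), 0), f(e, 0))), f(e, f(f(e, e), cons(e, c))))   [R3 at 1.1.2]
3. cons(cons(cons(0, 0), cons(f(cons(cons(c, f(e, 0)), c), 0), f(e, 0))), f(e, f(f(e, e), cons(e, c))))  →  cons(cons(cons(0, 0), cons(0, f(e, 0))), f(e, f(f(e, e), cons(e, c))))   [R3 at 1.2.1]
4. cons(cons(cons(0, 0), cons(0, f(e, 0))), f(e, f(f(e, e), cons(e, c))))  →  cons(cons(cons(0, 0), cons(0, 0)), f(e, f(f(e, e), cons(e, c))))   [R5 at 1.2.2]
5. cons(cons(cons(0, 0), cons(0, 0)), f(e, f(f(e, e), cons(e, c))))  →  cons(cons(cons(0, 0), cons(0, 0)), f(f(e, e), cons(e, c)))   [R5 at 2]
6. cons(cons(cons(0, 0), cons(0, 0)), f(f(e, e), cons(e, c)))  →  cons(cons(cons(0, 0), cons(0, 0)), f(e, cons(e, c)))   [R5 at 2.1]
7. cons(cons(cons(0, 0), cons(0, 0)), f(e, cons(e, c)))  →  cons(cons(cons(0, 0), cons(0, 0)), cons(e, c))   [R5 at 2]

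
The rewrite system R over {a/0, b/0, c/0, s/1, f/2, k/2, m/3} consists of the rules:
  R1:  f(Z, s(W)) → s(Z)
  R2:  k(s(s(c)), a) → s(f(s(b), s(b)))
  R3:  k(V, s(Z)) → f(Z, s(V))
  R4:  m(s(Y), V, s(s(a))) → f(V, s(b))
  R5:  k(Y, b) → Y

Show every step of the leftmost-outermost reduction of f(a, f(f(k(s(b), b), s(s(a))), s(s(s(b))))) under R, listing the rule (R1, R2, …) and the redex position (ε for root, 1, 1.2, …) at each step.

1. f(a, f(f(k(s(b), b), s(s(a))), s(s(s(b)))))  →  f(a, s(f(k(s(b), b), s(s(a)))))   [R1 at 2]
2. f(a, s(f(k(s(b), b), s(s(a)))))  →  s(a)   [R1 at ε]

s(a)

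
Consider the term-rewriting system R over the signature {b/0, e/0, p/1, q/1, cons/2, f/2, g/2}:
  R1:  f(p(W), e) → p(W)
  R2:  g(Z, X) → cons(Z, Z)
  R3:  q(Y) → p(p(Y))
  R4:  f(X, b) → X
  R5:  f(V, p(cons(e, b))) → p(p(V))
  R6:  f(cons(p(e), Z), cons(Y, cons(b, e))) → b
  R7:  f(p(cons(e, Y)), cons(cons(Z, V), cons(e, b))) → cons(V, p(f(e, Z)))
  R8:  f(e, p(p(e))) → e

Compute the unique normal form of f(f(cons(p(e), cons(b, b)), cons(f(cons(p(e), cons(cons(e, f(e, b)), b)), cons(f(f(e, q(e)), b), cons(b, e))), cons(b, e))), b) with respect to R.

b

1. f(f(cons(p(e), cons(b, b)), cons(f(cons(p(e), cons(cons(e, f(e, b)), b)), cons(f(f(e, q(e)), b), cons(b, e))), cons(b, e))), b)  →  f(cons(p(e), cons(b, b)), cons(f(cons(p(e), cons(cons(e, f(e, b)), b)), cons(f(f(e, q(e)), b), cons(b, e))), cons(b, e)))   [R4 at ε]
2. f(cons(p(e), cons(b, b)), cons(f(cons(p(e), cons(cons(e, f(e, b)), b)), cons(f(f(e, q(e)), b), cons(b, e))), cons(b, e)))  →  b   [R6 at ε]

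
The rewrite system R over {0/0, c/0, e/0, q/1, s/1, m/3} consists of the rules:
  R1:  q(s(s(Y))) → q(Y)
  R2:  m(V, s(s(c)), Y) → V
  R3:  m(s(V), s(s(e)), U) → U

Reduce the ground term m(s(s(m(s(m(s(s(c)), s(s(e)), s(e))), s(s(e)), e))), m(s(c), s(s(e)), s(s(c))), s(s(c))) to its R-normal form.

s(s(e))

1. m(s(s(m(s(m(s(s(c)), s(s(e)), s(e))), s(s(e)), e))), m(s(c), s(s(e)), s(s(c))), s(s(c)))  →  m(s(s(e)), m(s(c), s(s(e)), s(s(c))), s(s(c)))   [R3 at 1.1.1]
2. m(s(s(e)), m(s(c), s(s(e)), s(s(c))), s(s(c)))  →  m(s(s(e)), s(s(c)), s(s(c)))   [R3 at 2]
3. m(s(s(e)), s(s(c)), s(s(c)))  →  s(s(e))   [R2 at ε]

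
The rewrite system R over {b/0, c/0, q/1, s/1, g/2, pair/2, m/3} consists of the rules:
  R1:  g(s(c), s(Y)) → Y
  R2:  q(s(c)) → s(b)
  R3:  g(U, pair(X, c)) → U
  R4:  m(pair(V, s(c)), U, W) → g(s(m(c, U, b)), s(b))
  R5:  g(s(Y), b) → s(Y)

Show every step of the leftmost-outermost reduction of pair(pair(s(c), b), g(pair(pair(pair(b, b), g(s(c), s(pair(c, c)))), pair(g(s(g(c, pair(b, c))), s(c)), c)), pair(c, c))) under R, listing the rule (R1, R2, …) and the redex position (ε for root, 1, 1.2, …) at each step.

pair(pair(s(c), b), pair(pair(pair(b, b), pair(c, c)), pair(c, c)))

1. pair(pair(s(c), b), g(pair(pair(pair(b, b), g(s(c), s(pair(c, c)))), pair(g(s(g(c, pair(b, c))), s(c)), c)), pair(c, c)))  →  pair(pair(s(c), b), pair(pair(pair(b, b), g(s(c), s(pair(c, c)))), pair(g(s(g(c, pair(b, c))), s(c)), c)))   [R3 at 2]
2. pair(pair(s(c), b), pair(pair(pair(b, b), g(s(c), s(pair(c, c)))), pair(g(s(g(c, pair(b, c))), s(c)), c)))  →  pair(pair(s(c), b), pair(pair(pair(b, b), pair(c, c)), pair(g(s(g(c, pair(b, c))), s(c)), c)))   [R1 at 2.1.2]
3. pair(pair(s(c), b), pair(pair(pair(b, b), pair(c, c)), pair(g(s(g(c, pair(b, c))), s(c)), c)))  →  pair(pair(s(c), b), pair(pair(pair(b, b), pair(c, c)), pair(g(s(c), s(c)), c)))   [R3 at 2.2.1.1.1]
4. pair(pair(s(c), b), pair(pair(pair(b, b), pair(c, c)), pair(g(s(c), s(c)), c)))  →  pair(pair(s(c), b), pair(pair(pair(b, b), pair(c, c)), pair(c, c)))   [R1 at 2.2.1]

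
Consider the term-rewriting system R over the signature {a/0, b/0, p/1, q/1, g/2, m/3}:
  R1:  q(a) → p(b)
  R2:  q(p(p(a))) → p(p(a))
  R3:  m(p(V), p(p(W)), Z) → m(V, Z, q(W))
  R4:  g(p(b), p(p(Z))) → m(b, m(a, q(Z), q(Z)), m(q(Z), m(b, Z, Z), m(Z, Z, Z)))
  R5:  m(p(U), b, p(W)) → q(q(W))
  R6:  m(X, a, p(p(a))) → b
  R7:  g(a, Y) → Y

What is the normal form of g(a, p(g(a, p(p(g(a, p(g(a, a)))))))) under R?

1. g(a, p(g(a, p(p(g(a, p(g(a, a))))))))  →  p(g(a, p(p(g(a, p(g(a, a)))))))   [R7 at ε]
2. p(g(a, p(p(g(a, p(g(a, a)))))))  →  p(p(p(g(a, p(g(a, a))))))   [R7 at 1]
3. p(p(p(g(a, p(g(a, a))))))  →  p(p(p(p(g(a, a)))))   [R7 at 1.1.1]
4. p(p(p(p(g(a, a)))))  →  p(p(p(p(a))))   [R7 at 1.1.1.1]

p(p(p(p(a))))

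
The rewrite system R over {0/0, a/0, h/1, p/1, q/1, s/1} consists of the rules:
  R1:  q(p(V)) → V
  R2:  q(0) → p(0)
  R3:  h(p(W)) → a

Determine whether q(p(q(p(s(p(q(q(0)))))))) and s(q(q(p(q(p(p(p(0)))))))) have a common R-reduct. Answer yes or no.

Reduce t₁ = q(p(q(p(s(p(q(q(0)))))))):
1. q(p(q(p(s(p(q(q(0))))))))  →  q(p(s(p(q(q(0))))))   [R1 at ε]
2. q(p(s(p(q(q(0))))))  →  s(p(q(q(0))))   [R1 at ε]
3. s(p(q(q(0))))  →  s(p(q(p(0))))   [R2 at 1.1.1]
4. s(p(q(p(0))))  →  s(p(0))   [R1 at 1.1]

Reduce t₂ = s(q(q(p(q(p(p(p(0)))))))):
1. s(q(q(p(q(p(p(p(0))))))))  →  s(q(q(p(p(p(0))))))   [R1 at 1.1]
2. s(q(q(p(p(p(0))))))  →  s(q(p(p(0))))   [R1 at 1.1]
3. s(q(p(p(0))))  →  s(p(0))   [R1 at 1]

yes — NF(t₁) = s(p(0)), NF(t₂) = s(p(0))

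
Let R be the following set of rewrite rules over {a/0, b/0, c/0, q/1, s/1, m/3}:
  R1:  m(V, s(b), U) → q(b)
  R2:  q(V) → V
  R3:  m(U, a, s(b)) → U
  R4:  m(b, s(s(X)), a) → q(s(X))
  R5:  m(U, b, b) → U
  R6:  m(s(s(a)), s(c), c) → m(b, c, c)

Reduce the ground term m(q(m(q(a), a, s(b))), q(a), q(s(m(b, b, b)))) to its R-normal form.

a

1. m(q(m(q(a), a, s(b))), q(a), q(s(m(b, b, b))))  →  m(m(q(a), a, s(b)), q(a), q(s(m(b, b, b))))   [R2 at 1]
2. m(m(q(a), a, s(b)), q(a), q(s(m(b, b, b))))  →  m(q(a), q(a), q(s(m(b, b, b))))   [R3 at 1]
3. m(q(a), q(a), q(s(m(b, b, b))))  →  m(a, q(a), q(s(m(b, b, b))))   [R2 at 1]
4. m(a, q(a), q(s(m(b, b, b))))  →  m(a, a, q(s(m(b, b, b))))   [R2 at 2]
5. m(a, a, q(s(m(b, b, b))))  →  m(a, a, s(m(b, b, b)))   [R2 at 3]
6. m(a, a, s(m(b, b, b)))  →  m(a, a, s(b))   [R5 at 3.1]
7. m(a, a, s(b))  →  a   [R3 at ε]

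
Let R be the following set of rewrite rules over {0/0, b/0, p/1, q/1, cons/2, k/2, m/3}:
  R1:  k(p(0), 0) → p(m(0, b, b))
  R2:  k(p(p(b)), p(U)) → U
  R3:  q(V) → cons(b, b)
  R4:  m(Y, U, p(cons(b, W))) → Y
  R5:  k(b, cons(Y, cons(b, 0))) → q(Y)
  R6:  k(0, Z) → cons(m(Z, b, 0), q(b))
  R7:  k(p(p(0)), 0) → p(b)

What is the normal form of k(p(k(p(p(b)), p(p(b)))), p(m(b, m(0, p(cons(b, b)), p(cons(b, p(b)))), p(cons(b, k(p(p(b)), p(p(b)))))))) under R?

1. k(p(k(p(p(b)), p(p(b)))), p(m(b, m(0, p(cons(b, b)), p(cons(b, p(b)))), p(cons(b, k(p(p(b)), p(p(b))))))))  →  k(p(p(b)), p(m(b, m(0, p(cons(b, b)), p(cons(b, p(b)))), p(cons(b, k(p(p(b)), p(p(b))))))))   [R2 at 1.1]
2. k(p(p(b)), p(m(b, m(0, p(cons(b, b)), p(cons(b, p(b)))), p(cons(b, k(p(p(b)), p(p(b))))))))  →  m(b, m(0, p(cons(b, b)), p(cons(b, p(b)))), p(cons(b, k(p(p(b)), p(p(b))))))   [R2 at ε]
3. m(b, m(0, p(cons(b, b)), p(cons(b, p(b)))), p(cons(b, k(p(p(b)), p(p(b))))))  →  b   [R4 at ε]

b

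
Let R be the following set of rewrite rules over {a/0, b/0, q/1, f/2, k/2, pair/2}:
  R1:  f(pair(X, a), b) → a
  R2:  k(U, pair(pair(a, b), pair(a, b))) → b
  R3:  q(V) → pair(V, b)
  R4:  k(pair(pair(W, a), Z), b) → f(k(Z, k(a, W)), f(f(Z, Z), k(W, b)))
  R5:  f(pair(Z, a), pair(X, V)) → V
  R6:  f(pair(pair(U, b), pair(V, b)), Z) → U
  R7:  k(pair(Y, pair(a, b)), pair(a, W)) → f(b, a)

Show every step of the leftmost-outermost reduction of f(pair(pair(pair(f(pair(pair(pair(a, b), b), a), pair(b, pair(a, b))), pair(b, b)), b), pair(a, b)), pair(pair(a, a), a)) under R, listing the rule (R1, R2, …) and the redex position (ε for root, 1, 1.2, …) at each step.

1. f(pair(pair(pair(f(pair(pair(pair(a, b), b), a), pair(b, pair(a, b))), pair(b, b)), b), pair(a, b)), pair(pair(a, a), a))  →  pair(f(pair(pair(pair(a, b), b), a), pair(b, pair(a, b))), pair(b, b))   [R6 at ε]
2. pair(f(pair(pair(pair(a, b), b), a), pair(b, pair(a, b))), pair(b, b))  →  pair(pair(a, b), pair(b, b))   [R5 at 1]

pair(pair(a, b), pair(b, b))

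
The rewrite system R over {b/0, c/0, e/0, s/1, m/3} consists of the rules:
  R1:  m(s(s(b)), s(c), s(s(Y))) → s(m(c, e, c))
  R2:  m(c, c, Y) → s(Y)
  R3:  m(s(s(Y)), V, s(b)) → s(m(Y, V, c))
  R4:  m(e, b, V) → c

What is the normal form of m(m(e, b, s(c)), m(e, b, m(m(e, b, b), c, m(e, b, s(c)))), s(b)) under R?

s(s(b))

1. m(m(e, b, s(c)), m(e, b, m(m(e, b, b), c, m(e, b, s(c)))), s(b))  →  m(c, m(e, b, m(m(e, b, b), c, m(e, b, s(c)))), s(b))   [R4 at 1]
2. m(c, m(e, b, m(m(e, b, b), c, m(e, b, s(c)))), s(b))  →  m(c, c, s(b))   [R4 at 2]
3. m(c, c, s(b))  →  s(s(b))   [R2 at ε]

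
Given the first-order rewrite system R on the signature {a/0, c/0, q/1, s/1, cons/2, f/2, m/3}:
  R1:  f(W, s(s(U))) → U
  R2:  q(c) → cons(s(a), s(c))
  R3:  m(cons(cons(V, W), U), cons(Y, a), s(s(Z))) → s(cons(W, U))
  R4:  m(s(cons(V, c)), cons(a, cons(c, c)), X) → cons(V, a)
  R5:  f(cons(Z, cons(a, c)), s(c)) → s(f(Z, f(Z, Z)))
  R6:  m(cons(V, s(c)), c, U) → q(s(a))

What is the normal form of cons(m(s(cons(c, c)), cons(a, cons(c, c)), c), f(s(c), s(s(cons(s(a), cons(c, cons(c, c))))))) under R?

1. cons(m(s(cons(c, c)), cons(a, cons(c, c)), c), f(s(c), s(s(cons(s(a), cons(c, cons(c, c)))))))  →  cons(cons(c, a), f(s(c), s(s(cons(s(a), cons(c, cons(c, c)))))))   [R4 at 1]
2. cons(cons(c, a), f(s(c), s(s(cons(s(a), cons(c, cons(c, c)))))))  →  cons(cons(c, a), cons(s(a), cons(c, cons(c, c))))   [R1 at 2]

cons(cons(c, a), cons(s(a), cons(c, cons(c, c))))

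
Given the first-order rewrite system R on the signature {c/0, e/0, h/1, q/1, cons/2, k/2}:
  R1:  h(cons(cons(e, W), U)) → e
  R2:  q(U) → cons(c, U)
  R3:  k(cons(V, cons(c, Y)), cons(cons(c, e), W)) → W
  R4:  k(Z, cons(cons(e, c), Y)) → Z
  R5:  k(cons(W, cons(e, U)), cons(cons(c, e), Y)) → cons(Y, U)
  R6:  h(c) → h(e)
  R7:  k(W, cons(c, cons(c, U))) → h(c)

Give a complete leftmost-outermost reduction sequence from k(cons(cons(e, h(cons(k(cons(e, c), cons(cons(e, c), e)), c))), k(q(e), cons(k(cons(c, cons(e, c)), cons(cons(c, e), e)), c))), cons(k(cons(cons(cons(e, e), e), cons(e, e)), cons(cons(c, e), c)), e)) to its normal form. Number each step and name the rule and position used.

1. k(cons(cons(e, h(cons(k(cons(e, c), cons(cons(e, c), e)), c))), k(q(e), cons(k(cons(c, cons(e, c)), cons(cons(c, e), e)), c))), cons(k(cons(cons(cons(e, e), e), cons(e, e)), cons(cons(c, e), c)), e))  →  k(cons(cons(e, h(cons(cons(e, c), c))), k(q(e), cons(k(cons(c, cons(e, c)), cons(cons(c, e), e)), c))), cons(k(cons(cons(cons(e, e), e), cons(e, e)), cons(cons(c, e), c)), e))   [R4 at 1.1.2.1.1]
2. k(cons(cons(e, h(cons(cons(e, c), c))), k(q(e), cons(k(cons(c, cons(e, c)), cons(cons(c, e), e)), c))), cons(k(cons(cons(cons(e, e), e), cons(e, e)), cons(cons(c, e), c)), e))  →  k(cons(cons(e, e), k(q(e), cons(k(cons(c, cons(e, c)), cons(cons(c, e), e)), c))), cons(k(cons(cons(cons(e, e), e), cons(e, e)), cons(cons(c, e), c)), e))   [R1 at 1.1.2]
3. k(cons(cons(e, e), k(q(e), cons(k(cons(c, cons(e, c)), cons(cons(c, e), e)), c))), cons(k(cons(cons(cons(e, e), e), cons(e, e)), cons(cons(c, e), c)), e))  →  k(cons(cons(e, e), k(cons(c, e), cons(k(cons(c, cons(e, c)), cons(cons(c, e), e)), c))), cons(k(cons(cons(cons(e, e), e), cons(e, e)), cons(cons(c, e), c)), e))   [R2 at 1.2.1]
4. k(cons(cons(e, e), k(cons(c, e), cons(k(cons(c, cons(e, c)), cons(cons(c, e), e)), c))), cons(k(cons(cons(cons(e, e), e), cons(e, e)), cons(cons(c, e), c)), e))  →  k(cons(cons(e, e), k(cons(c, e), cons(cons(e, c), c))), cons(k(cons(cons(cons(e, e), e), cons(e, e)), cons(cons(c, e), c)), e))   [R5 at 1.2.2.1]
5. k(cons(cons(e, e), k(cons(c, e), cons(cons(e, c), c))), cons(k(cons(cons(cons(e, e), e), cons(e, e)), cons(cons(c, e), c)), e))  →  k(cons(cons(e, e), cons(c, e)), cons(k(cons(cons(cons(e, e), e), cons(e, e)), cons(cons(c, e), c)), e))   [R4 at 1.2]
6. k(cons(cons(e, e), cons(c, e)), cons(k(cons(cons(cons(e, e), e), cons(e, e)), cons(cons(c, e), c)), e))  →  k(cons(cons(e, e), cons(c, e)), cons(cons(c, e), e))   [R5 at 2.1]
7. k(cons(cons(e, e), cons(c, e)), cons(cons(c, e), e))  →  e   [R3 at ε]

e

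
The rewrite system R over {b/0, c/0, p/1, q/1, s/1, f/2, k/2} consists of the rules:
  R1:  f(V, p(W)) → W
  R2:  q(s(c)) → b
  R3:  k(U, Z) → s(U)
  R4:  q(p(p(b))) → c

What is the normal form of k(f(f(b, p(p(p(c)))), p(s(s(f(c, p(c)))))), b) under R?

1. k(f(f(b, p(p(p(c)))), p(s(s(f(c, p(c)))))), b)  →  s(f(f(b, p(p(p(c)))), p(s(s(f(c, p(c)))))))   [R3 at ε]
2. s(f(f(b, p(p(p(c)))), p(s(s(f(c, p(c)))))))  →  s(s(s(f(c, p(c)))))   [R1 at 1]
3. s(s(s(f(c, p(c)))))  →  s(s(s(c)))   [R1 at 1.1.1]

s(s(s(c)))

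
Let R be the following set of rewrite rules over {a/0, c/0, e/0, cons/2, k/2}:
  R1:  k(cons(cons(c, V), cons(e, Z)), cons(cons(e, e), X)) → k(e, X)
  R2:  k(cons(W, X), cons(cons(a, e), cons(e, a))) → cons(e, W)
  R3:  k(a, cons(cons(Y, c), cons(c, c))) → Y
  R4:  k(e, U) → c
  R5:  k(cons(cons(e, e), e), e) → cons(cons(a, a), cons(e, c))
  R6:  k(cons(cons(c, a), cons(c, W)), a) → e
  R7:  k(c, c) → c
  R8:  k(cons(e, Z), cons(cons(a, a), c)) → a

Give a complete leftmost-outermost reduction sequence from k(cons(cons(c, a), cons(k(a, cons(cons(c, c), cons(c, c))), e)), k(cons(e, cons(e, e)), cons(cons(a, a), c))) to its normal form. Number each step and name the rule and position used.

1. k(cons(cons(c, a), cons(k(a, cons(cons(c, c), cons(c, c))), e)), k(cons(e, cons(e, e)), cons(cons(a, a), c)))  →  k(cons(cons(c, a), cons(c, e)), k(cons(e, cons(e, e)), cons(cons(a, a), c)))   [R3 at 1.2.1]
2. k(cons(cons(c, a), cons(c, e)), k(cons(e, cons(e, e)), cons(cons(a, a), c)))  →  k(cons(cons(c, a), cons(c, e)), a)   [R8 at 2]
3. k(cons(cons(c, a), cons(c, e)), a)  →  e   [R6 at ε]

e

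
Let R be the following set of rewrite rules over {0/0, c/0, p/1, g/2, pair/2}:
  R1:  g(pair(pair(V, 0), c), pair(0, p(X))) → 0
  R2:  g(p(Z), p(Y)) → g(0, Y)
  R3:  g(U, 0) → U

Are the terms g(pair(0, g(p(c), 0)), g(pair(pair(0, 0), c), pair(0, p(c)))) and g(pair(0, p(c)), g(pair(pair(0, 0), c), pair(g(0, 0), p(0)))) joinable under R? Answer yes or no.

Reduce t₁ = g(pair(0, g(p(c), 0)), g(pair(pair(0, 0), c), pair(0, p(c)))):
1. g(pair(0, g(p(c), 0)), g(pair(pair(0, 0), c), pair(0, p(c))))  →  g(pair(0, p(c)), g(pair(pair(0, 0), c), pair(0, p(c))))   [R3 at 1.2]
2. g(pair(0, p(c)), g(pair(pair(0, 0), c), pair(0, p(c))))  →  g(pair(0, p(c)), 0)   [R1 at 2]
3. g(pair(0, p(c)), 0)  →  pair(0, p(c))   [R3 at ε]

Reduce t₂ = g(pair(0, p(c)), g(pair(pair(0, 0), c), pair(g(0, 0), p(0)))):
1. g(pair(0, p(c)), g(pair(pair(0, 0), c), pair(g(0, 0), p(0))))  →  g(pair(0, p(c)), g(pair(pair(0, 0), c), pair(0, p(0))))   [R3 at 2.2.1]
2. g(pair(0, p(c)), g(pair(pair(0, 0), c), pair(0, p(0))))  →  g(pair(0, p(c)), 0)   [R1 at 2]
3. g(pair(0, p(c)), 0)  →  pair(0, p(c))   [R3 at ε]

yes — NF(t₁) = pair(0, p(c)), NF(t₂) = pair(0, p(c))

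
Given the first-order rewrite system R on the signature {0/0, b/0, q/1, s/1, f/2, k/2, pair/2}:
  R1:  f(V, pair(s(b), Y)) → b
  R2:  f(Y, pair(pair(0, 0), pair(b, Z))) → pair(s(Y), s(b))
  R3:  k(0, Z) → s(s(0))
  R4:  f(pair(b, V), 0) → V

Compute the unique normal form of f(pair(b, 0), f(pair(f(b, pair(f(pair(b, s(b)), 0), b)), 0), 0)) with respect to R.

1. f(pair(b, 0), f(pair(f(b, pair(f(pair(b, s(b)), 0), b)), 0), 0))  →  f(pair(b, 0), f(pair(f(b, pair(s(b), b)), 0), 0))   [R4 at 2.1.1.2.1]
2. f(pair(b, 0), f(pair(f(b, pair(s(b), b)), 0), 0))  →  f(pair(b, 0), f(pair(b, 0), 0))   [R1 at 2.1.1]
3. f(pair(b, 0), f(pair(b, 0), 0))  →  f(pair(b, 0), 0)   [R4 at 2]
4. f(pair(b, 0), 0)  →  0   [R4 at ε]

0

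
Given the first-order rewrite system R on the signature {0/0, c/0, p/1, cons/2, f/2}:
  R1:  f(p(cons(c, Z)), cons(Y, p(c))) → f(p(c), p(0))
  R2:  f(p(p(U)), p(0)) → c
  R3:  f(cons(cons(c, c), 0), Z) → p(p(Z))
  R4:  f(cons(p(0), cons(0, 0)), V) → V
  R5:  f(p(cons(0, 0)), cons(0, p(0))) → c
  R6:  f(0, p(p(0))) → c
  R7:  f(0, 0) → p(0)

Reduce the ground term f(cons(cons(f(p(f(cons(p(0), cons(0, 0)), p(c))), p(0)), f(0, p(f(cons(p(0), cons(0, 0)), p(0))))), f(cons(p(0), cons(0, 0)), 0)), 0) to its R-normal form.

1. f(cons(cons(f(p(f(cons(p(0), cons(0, 0)), p(c))), p(0)), f(0, p(f(cons(p(0), cons(0, 0)), p(0))))), f(cons(p(0), cons(0, 0)), 0)), 0)  →  f(cons(cons(f(p(p(c)), p(0)), f(0, p(f(cons(p(0), cons(0, 0)), p(0))))), f(cons(p(0), cons(0, 0)), 0)), 0)   [R4 at 1.1.1.1.1]
2. f(cons(cons(f(p(p(c)), p(0)), f(0, p(f(cons(p(0), cons(0, 0)), p(0))))), f(cons(p(0), cons(0, 0)), 0)), 0)  →  f(cons(cons(c, f(0, p(f(cons(p(0), cons(0, 0)), p(0))))), f(cons(p(0), cons(0, 0)), 0)), 0)   [R2 at 1.1.1]
3. f(cons(cons(c, f(0, p(f(cons(p(0), cons(0, 0)), p(0))))), f(cons(p(0), cons(0, 0)), 0)), 0)  →  f(cons(cons(c, f(0, p(p(0)))), f(cons(p(0), cons(0, 0)), 0)), 0)   [R4 at 1.1.2.2.1]
4. f(cons(cons(c, f(0, p(p(0)))), f(cons(p(0), cons(0, 0)), 0)), 0)  →  f(cons(cons(c, c), f(cons(p(0), cons(0, 0)), 0)), 0)   [R6 at 1.1.2]
5. f(cons(cons(c, c), f(cons(p(0), cons(0, 0)), 0)), 0)  →  f(cons(cons(c, c), 0), 0)   [R4 at 1.2]
6. f(cons(cons(c, c), 0), 0)  →  p(p(0))   [R3 at ε]

p(p(0))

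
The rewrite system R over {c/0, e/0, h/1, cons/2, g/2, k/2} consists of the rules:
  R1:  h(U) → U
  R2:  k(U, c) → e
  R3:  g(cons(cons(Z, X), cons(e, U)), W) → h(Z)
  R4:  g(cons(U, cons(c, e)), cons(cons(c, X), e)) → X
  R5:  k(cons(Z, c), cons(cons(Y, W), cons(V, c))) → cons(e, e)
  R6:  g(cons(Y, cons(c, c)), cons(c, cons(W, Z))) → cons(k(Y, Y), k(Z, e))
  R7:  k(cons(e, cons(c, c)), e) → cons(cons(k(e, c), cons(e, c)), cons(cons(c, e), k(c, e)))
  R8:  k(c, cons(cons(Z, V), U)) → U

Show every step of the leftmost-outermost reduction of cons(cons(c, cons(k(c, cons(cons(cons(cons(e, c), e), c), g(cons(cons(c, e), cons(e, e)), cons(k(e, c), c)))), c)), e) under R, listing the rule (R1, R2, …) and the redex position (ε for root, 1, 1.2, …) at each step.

cons(cons(c, cons(c, c)), e)

1. cons(cons(c, cons(k(c, cons(cons(cons(cons(e, c), e), c), g(cons(cons(c, e), cons(e, e)), cons(k(e, c), c)))), c)), e)  →  cons(cons(c, cons(g(cons(cons(c, e), cons(e, e)), cons(k(e, c), c)), c)), e)   [R8 at 1.2.1]
2. cons(cons(c, cons(g(cons(cons(c, e), cons(e, e)), cons(k(e, c), c)), c)), e)  →  cons(cons(c, cons(h(c), c)), e)   [R3 at 1.2.1]
3. cons(cons(c, cons(h(c), c)), e)  →  cons(cons(c, cons(c, c)), e)   [R1 at 1.2.1]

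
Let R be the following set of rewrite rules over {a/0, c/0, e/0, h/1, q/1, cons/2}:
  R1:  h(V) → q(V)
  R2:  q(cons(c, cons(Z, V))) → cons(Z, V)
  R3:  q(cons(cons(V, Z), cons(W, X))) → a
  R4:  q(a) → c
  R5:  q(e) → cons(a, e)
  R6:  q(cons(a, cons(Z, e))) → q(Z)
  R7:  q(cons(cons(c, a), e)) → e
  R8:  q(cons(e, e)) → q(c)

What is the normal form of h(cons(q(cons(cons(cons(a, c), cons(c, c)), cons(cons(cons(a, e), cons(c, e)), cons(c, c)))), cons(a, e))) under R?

1. h(cons(q(cons(cons(cons(a, c), cons(c, c)), cons(cons(cons(a, e), cons(c, e)), cons(c, c)))), cons(a, e)))  →  q(cons(q(cons(cons(cons(a, c), cons(c, c)), cons(cons(cons(a, e), cons(c, e)), cons(c, c)))), cons(a, e)))   [R1 at ε]
2. q(cons(q(cons(cons(cons(a, c), cons(c, c)), cons(cons(cons(a, e), cons(c, e)), cons(c, c)))), cons(a, e)))  →  q(cons(a, cons(a, e)))   [R3 at 1.1]
3. q(cons(a, cons(a, e)))  →  q(a)   [R6 at ε]
4. q(a)  →  c   [R4 at ε]

c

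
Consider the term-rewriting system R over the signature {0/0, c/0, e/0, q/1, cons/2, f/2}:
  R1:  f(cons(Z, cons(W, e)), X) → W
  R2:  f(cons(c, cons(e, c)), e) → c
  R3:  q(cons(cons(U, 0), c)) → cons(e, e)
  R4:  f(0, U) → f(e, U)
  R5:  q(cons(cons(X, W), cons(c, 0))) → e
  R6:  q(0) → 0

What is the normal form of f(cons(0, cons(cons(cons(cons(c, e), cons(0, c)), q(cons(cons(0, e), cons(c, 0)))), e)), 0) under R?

cons(cons(cons(c, e), cons(0, c)), e)

1. f(cons(0, cons(cons(cons(cons(c, e), cons(0, c)), q(cons(cons(0, e), cons(c, 0)))), e)), 0)  →  cons(cons(cons(c, e), cons(0, c)), q(cons(cons(0, e), cons(c, 0))))   [R1 at ε]
2. cons(cons(cons(c, e), cons(0, c)), q(cons(cons(0, e), cons(c, 0))))  →  cons(cons(cons(c, e), cons(0, c)), e)   [R5 at 2]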